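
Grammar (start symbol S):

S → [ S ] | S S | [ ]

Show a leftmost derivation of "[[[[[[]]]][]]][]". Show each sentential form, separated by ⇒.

S ⇒ SS   [S → S S]
SS ⇒ [S]S   [S → [ S ]]
[S]S ⇒ [[S]]S   [S → [ S ]]
[[S]]S ⇒ [[SS]]S   [S → S S]
[[SS]]S ⇒ [[[S]S]]S   [S → [ S ]]
[[[S]S]]S ⇒ [[[[S]]S]]S   [S → [ S ]]
[[[[S]]S]]S ⇒ [[[[[S]]]S]]S   [S → [ S ]]
[[[[[S]]]S]]S ⇒ [[[[[[]]]]S]]S   [S → [ ]]
[[[[[[]]]]S]]S ⇒ [[[[[[]]]][]]]S   [S → [ ]]
[[[[[[]]]][]]]S ⇒ [[[[[[]]]][]]][]   [S → [ ]]

S ⇒ SS ⇒ [S]S ⇒ [[S]]S ⇒ [[SS]]S ⇒ [[[S]S]]S ⇒ [[[[S]]S]]S ⇒ [[[[[S]]]S]]S ⇒ [[[[[[]]]]S]]S ⇒ [[[[[[]]]][]]]S ⇒ [[[[[[]]]][]]][]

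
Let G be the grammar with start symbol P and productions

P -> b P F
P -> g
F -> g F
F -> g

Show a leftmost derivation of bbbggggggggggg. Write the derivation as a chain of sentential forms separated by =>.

P => bPF => bbPFF => bbbPFFF => bbbgFFF => bbbggFFF => bbbgggFFF => bbbggggFFF => bbbgggggFFF => bbbggggggFFF => bbbgggggggFFF => bbbggggggggFFF => bbbgggggggggFF => bbbggggggggggF => bbbggggggggggg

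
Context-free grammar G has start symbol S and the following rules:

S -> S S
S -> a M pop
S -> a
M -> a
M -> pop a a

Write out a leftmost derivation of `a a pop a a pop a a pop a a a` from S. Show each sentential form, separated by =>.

S => S S   [S -> S S]
S S => a M pop S   [S -> a M pop]
a M pop S => a a pop S   [M -> a]
a a pop S => a a pop S S   [S -> S S]
a a pop S S => a a pop S S S   [S -> S S]
a a pop S S S => a a pop a M pop S S   [S -> a M pop]
a a pop a M pop S S => a a pop a a pop S S   [M -> a]
a a pop a a pop S S => a a pop a a pop S S S   [S -> S S]
a a pop a a pop S S S => a a pop a a pop a M pop S S   [S -> a M pop]
a a pop a a pop a M pop S S => a a pop a a pop a a pop S S   [M -> a]
a a pop a a pop a a pop S S => a a pop a a pop a a pop S S S   [S -> S S]
a a pop a a pop a a pop S S S => a a pop a a pop a a pop a S S   [S -> a]
a a pop a a pop a a pop a S S => a a pop a a pop a a pop a a S   [S -> a]
a a pop a a pop a a pop a a S => a a pop a a pop a a pop a a a   [S -> a]

S => S S => a M pop S => a a pop S => a a pop S S => a a pop S S S => a a pop a M pop S S => a a pop a a pop S S => a a pop a a pop S S S => a a pop a a pop a M pop S S => a a pop a a pop a a pop S S => a a pop a a pop a a pop S S S => a a pop a a pop a a pop a S S => a a pop a a pop a a pop a a S => a a pop a a pop a a pop a a a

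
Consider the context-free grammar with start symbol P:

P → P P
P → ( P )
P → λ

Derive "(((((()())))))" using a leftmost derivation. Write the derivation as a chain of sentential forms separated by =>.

P => (P)   [P → ( P )]
(P) => ((P))   [P → ( P )]
((P)) => (((P)))   [P → ( P )]
(((P))) => ((((P))))   [P → ( P )]
((((P)))) => (((((P)))))   [P → ( P )]
(((((P))))) => (((((PP)))))   [P → P P]
(((((PP))))) => ((((((P)P)))))   [P → ( P )]
((((((P)P))))) => (((((()P)))))   [P → λ]
(((((()P))))) => (((((()(P))))))   [P → ( P )]
(((((()(P)))))) => (((((()())))))   [P → λ]

P => (P) => ((P)) => (((P))) => ((((P)))) => (((((P))))) => (((((PP))))) => ((((((P)P))))) => (((((()P))))) => (((((()(P)))))) => (((((()())))))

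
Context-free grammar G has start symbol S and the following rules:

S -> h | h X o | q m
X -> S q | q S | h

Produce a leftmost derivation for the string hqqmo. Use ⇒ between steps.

S ⇒ hXo   [S -> h X o]
hXo ⇒ hqSo   [X -> q S]
hqSo ⇒ hqqmo   [S -> q m]

S⇒hXo⇒hqSo⇒hqqmo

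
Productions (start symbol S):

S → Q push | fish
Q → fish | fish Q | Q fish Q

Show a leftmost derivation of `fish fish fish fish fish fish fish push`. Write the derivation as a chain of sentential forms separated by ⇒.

S ⇒ Q push   [S → Q push]
Q push ⇒ Q fish Q push   [Q → Q fish Q]
Q fish Q push ⇒ fish Q fish Q push   [Q → fish Q]
fish Q fish Q push ⇒ fish fish fish Q push   [Q → fish]
fish fish fish Q push ⇒ fish fish fish Q fish Q push   [Q → Q fish Q]
fish fish fish Q fish Q push ⇒ fish fish fish fish Q fish Q push   [Q → fish Q]
fish fish fish fish Q fish Q push ⇒ fish fish fish fish fish fish Q push   [Q → fish]
fish fish fish fish fish fish Q push ⇒ fish fish fish fish fish fish fish push   [Q → fish]

S ⇒ Q push ⇒ Q fish Q push ⇒ fish Q fish Q push ⇒ fish fish fish Q push ⇒ fish fish fish Q fish Q push ⇒ fish fish fish fish Q fish Q push ⇒ fish fish fish fish fish fish Q push ⇒ fish fish fish fish fish fish fish push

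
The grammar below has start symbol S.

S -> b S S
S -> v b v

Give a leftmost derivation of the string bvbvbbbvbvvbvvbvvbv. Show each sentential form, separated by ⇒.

S ⇒ bSS ⇒ bvbvS ⇒ bvbvbSS ⇒ bvbvbbSSS ⇒ bvbvbbbSSSS ⇒ bvbvbbbvbvSSS ⇒ bvbvbbbvbvvbvSS ⇒ bvbvbbbvbvvbvvbvS ⇒ bvbvbbbvbvvbvvbvvbv

S ⇒ bSS   [S -> b S S]
bSS ⇒ bvbvS   [S -> v b v]
bvbvS ⇒ bvbvbSS   [S -> b S S]
bvbvbSS ⇒ bvbvbbSSS   [S -> b S S]
bvbvbbSSS ⇒ bvbvbbbSSSS   [S -> b S S]
bvbvbbbSSSS ⇒ bvbvbbbvbvSSS   [S -> v b v]
bvbvbbbvbvSSS ⇒ bvbvbbbvbvvbvSS   [S -> v b v]
bvbvbbbvbvvbvSS ⇒ bvbvbbbvbvvbvvbvS   [S -> v b v]
bvbvbbbvbvvbvvbvS ⇒ bvbvbbbvbvvbvvbvvbv   [S -> v b v]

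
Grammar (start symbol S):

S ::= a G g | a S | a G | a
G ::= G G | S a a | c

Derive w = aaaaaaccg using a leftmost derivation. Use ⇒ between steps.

S ⇒ aGg   [S ::= a G g]
aGg ⇒ aGGg   [G ::= G G]
aGGg ⇒ aGGGg   [G ::= G G]
aGGGg ⇒ aSaaGGg   [G ::= S a a]
aSaaGGg ⇒ aaSaaGGg   [S ::= a S]
aaSaaGGg ⇒ aaaSaaGGg   [S ::= a S]
aaaSaaGGg ⇒ aaaaaaGGg   [S ::= a]
aaaaaaGGg ⇒ aaaaaacGg   [G ::= c]
aaaaaacGg ⇒ aaaaaaccg   [G ::= c]

S ⇒ aGg ⇒ aGGg ⇒ aGGGg ⇒ aSaaGGg ⇒ aaSaaGGg ⇒ aaaSaaGGg ⇒ aaaaaaGGg ⇒ aaaaaacGg ⇒ aaaaaaccg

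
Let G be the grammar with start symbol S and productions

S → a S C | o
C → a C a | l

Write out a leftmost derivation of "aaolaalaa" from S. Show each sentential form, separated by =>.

S => aSC   [S → a S C]
aSC => aaSCC   [S → a S C]
aaSCC => aaoCC   [S → o]
aaoCC => aaolC   [C → l]
aaolC => aaolaCa   [C → a C a]
aaolaCa => aaolaaCaa   [C → a C a]
aaolaaCaa => aaolaalaa   [C → l]

S => aSC => aaSCC => aaoCC => aaolC => aaolaCa => aaolaaCaa => aaolaalaa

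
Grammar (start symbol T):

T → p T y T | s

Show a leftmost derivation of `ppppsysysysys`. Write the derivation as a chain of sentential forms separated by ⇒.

T ⇒ pTyT   [T → p T y T]
pTyT ⇒ ppTyTyT   [T → p T y T]
ppTyTyT ⇒ pppTyTyTyT   [T → p T y T]
pppTyTyTyT ⇒ ppppTyTyTyTyT   [T → p T y T]
ppppTyTyTyTyT ⇒ ppppsyTyTyTyT   [T → s]
ppppsyTyTyTyT ⇒ ppppsysyTyTyT   [T → s]
ppppsysyTyTyT ⇒ ppppsysysyTyT   [T → s]
ppppsysysyTyT ⇒ ppppsysysysyT   [T → s]
ppppsysysysyT ⇒ ppppsysysysys   [T → s]

T ⇒ pTyT ⇒ ppTyTyT ⇒ pppTyTyTyT ⇒ ppppTyTyTyTyT ⇒ ppppsyTyTyTyT ⇒ ppppsysyTyTyT ⇒ ppppsysysyTyT ⇒ ppppsysysysyT ⇒ ppppsysysysys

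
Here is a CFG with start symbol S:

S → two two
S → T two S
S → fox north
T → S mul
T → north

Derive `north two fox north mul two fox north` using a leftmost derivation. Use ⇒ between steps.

S ⇒ T two S ⇒ S mul two S ⇒ T two S mul two S ⇒ north two S mul two S ⇒ north two fox north mul two S ⇒ north two fox north mul two fox north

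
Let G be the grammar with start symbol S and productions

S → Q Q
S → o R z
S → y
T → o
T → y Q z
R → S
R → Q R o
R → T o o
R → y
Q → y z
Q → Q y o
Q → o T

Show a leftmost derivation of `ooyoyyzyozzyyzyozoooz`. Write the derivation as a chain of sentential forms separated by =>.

S => oRz   [S → o R z]
oRz => oQRoz   [R → Q R o]
oQRoz => ooTRoz   [Q → o T]
ooTRoz => ooyQzRoz   [T → y Q z]
ooyQzRoz => ooyoTzRoz   [Q → o T]
ooyoTzRoz => ooyoyQzzRoz   [T → y Q z]
ooyoyQzzRoz => ooyoyQyozzRoz   [Q → Q y o]
ooyoyQyozzRoz => ooyoyyzyozzRoz   [Q → y z]
ooyoyyzyozzRoz => ooyoyyzyozzToooz   [R → T o o]
ooyoyyzyozzToooz => ooyoyyzyozzyQzoooz   [T → y Q z]
ooyoyyzyozzyQzoooz => ooyoyyzyozzyQyozoooz   [Q → Q y o]
ooyoyyzyozzyQyozoooz => ooyoyyzyozzyyzyozoooz   [Q → y z]

S => oRz => oQRoz => ooTRoz => ooyQzRoz => ooyoTzRoz => ooyoyQzzRoz => ooyoyQyozzRoz => ooyoyyzyozzRoz => ooyoyyzyozzToooz => ooyoyyzyozzyQzoooz => ooyoyyzyozzyQyozoooz => ooyoyyzyozzyyzyozoooz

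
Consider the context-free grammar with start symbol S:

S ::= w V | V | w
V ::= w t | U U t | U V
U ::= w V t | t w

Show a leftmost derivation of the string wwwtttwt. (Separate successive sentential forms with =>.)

S => wV => wUUt => wwVtUt => wwwttUt => wwwtttwt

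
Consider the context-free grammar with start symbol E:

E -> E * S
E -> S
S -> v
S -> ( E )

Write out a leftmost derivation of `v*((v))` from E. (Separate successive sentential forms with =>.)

E=>E*S=>S*S=>v*S=>v*(E)=>v*(S)=>v*((E))=>v*((S))=>v*((v))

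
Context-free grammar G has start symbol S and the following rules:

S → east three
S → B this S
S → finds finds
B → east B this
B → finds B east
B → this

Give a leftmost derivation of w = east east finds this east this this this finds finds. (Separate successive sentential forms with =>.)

S => B this S => east B this this S => east east B this this this S => east east finds B east this this this S => east east finds this east this this this S => east east finds this east this this this finds finds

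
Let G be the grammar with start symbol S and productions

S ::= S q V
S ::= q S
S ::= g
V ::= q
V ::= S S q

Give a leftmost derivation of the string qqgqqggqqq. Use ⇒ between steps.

S ⇒ qS   [S ::= q S]
qS ⇒ qSqV   [S ::= S q V]
qSqV ⇒ qSqVqV   [S ::= S q V]
qSqVqV ⇒ qqSqVqV   [S ::= q S]
qqSqVqV ⇒ qqgqVqV   [S ::= g]
qqgqVqV ⇒ qqgqSSqqV   [V ::= S S q]
qqgqSSqqV ⇒ qqgqqSSqqV   [S ::= q S]
qqgqqSSqqV ⇒ qqgqqgSqqV   [S ::= g]
qqgqqgSqqV ⇒ qqgqqggqqV   [S ::= g]
qqgqqggqqV ⇒ qqgqqggqqq   [V ::= q]

S ⇒ qS ⇒ qSqV ⇒ qSqVqV ⇒ qqSqVqV ⇒ qqgqVqV ⇒ qqgqSSqqV ⇒ qqgqqSSqqV ⇒ qqgqqgSqqV ⇒ qqgqqggqqV ⇒ qqgqqggqqq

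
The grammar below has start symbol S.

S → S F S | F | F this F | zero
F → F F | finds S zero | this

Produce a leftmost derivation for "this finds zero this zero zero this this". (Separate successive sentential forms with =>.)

S => F => F F => this F => this F F => this F F F => this finds S zero F F => this finds S F S zero F F => this finds zero F S zero F F => this finds zero this S zero F F => this finds zero this zero zero F F => this finds zero this zero zero this F => this finds zero this zero zero this this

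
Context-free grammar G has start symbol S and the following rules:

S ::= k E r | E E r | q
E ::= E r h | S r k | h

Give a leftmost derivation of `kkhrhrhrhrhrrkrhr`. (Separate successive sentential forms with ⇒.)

S ⇒ kEr ⇒ kErhr ⇒ kSrkrhr ⇒ kkErrkrhr ⇒ kkErhrrkrhr ⇒ kkErhrhrrkrhr ⇒ kkErhrhrhrrkrhr ⇒ kkErhrhrhrhrrkrhr ⇒ kkhrhrhrhrhrrkrhr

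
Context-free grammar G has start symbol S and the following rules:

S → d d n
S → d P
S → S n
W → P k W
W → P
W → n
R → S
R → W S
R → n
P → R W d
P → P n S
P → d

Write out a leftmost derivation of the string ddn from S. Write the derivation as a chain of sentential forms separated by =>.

S => Sn   [S → S n]
Sn => dPn   [S → d P]
dPn => ddn   [P → d]

S=>Sn=>dPn=>ddn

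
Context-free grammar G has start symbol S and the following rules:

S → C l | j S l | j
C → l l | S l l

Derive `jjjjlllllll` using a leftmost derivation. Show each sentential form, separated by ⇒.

S ⇒ jSl   [S → j S l]
jSl ⇒ jjSll   [S → j S l]
jjSll ⇒ jjjSlll   [S → j S l]
jjjSlll ⇒ jjjjSllll   [S → j S l]
jjjjSllll ⇒ jjjjClllll   [S → C l]
jjjjClllll ⇒ jjjjlllllll   [C → l l]

S ⇒ jSl ⇒ jjSll ⇒ jjjSlll ⇒ jjjjSllll ⇒ jjjjClllll ⇒ jjjjlllllll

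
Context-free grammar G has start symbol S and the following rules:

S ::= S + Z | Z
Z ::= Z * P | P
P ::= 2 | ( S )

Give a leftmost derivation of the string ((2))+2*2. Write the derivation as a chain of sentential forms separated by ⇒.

S⇒S+Z⇒Z+Z⇒P+Z⇒(S)+Z⇒(Z)+Z⇒(P)+Z⇒((S))+Z⇒((Z))+Z⇒((P))+Z⇒((2))+Z⇒((2))+Z*P⇒((2))+P*P⇒((2))+2*P⇒((2))+2*2

S ⇒ S+Z   [S ::= S + Z]
S+Z ⇒ Z+Z   [S ::= Z]
Z+Z ⇒ P+Z   [Z ::= P]
P+Z ⇒ (S)+Z   [P ::= ( S )]
(S)+Z ⇒ (Z)+Z   [S ::= Z]
(Z)+Z ⇒ (P)+Z   [Z ::= P]
(P)+Z ⇒ ((S))+Z   [P ::= ( S )]
((S))+Z ⇒ ((Z))+Z   [S ::= Z]
((Z))+Z ⇒ ((P))+Z   [Z ::= P]
((P))+Z ⇒ ((2))+Z   [P ::= 2]
((2))+Z ⇒ ((2))+Z*P   [Z ::= Z * P]
((2))+Z*P ⇒ ((2))+P*P   [Z ::= P]
((2))+P*P ⇒ ((2))+2*P   [P ::= 2]
((2))+2*P ⇒ ((2))+2*2   [P ::= 2]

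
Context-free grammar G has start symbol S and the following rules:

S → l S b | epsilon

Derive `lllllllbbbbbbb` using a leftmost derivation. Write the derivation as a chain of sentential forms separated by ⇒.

S ⇒ lSb ⇒ llSbb ⇒ lllSbbb ⇒ llllSbbbb ⇒ lllllSbbbbb ⇒ llllllSbbbbbb ⇒ lllllllSbbbbbbb ⇒ lllllllbbbbbbb

S ⇒ lSb   [S → l S b]
lSb ⇒ llSbb   [S → l S b]
llSbb ⇒ lllSbbb   [S → l S b]
lllSbbb ⇒ llllSbbbb   [S → l S b]
llllSbbbb ⇒ lllllSbbbbb   [S → l S b]
lllllSbbbbb ⇒ llllllSbbbbbb   [S → l S b]
llllllSbbbbbb ⇒ lllllllSbbbbbbb   [S → l S b]
lllllllSbbbbbbb ⇒ lllllllbbbbbbb   [S → epsilon]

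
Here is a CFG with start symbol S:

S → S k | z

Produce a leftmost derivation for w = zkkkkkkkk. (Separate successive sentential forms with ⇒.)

S ⇒ Sk   [S → S k]
Sk ⇒ Skk   [S → S k]
Skk ⇒ Skkk   [S → S k]
Skkk ⇒ Skkkk   [S → S k]
Skkkk ⇒ Skkkkk   [S → S k]
Skkkkk ⇒ Skkkkkk   [S → S k]
Skkkkkk ⇒ Skkkkkkk   [S → S k]
Skkkkkkk ⇒ Skkkkkkkk   [S → S k]
Skkkkkkkk ⇒ zkkkkkkkk   [S → z]

S ⇒ Sk ⇒ Skk ⇒ Skkk ⇒ Skkkk ⇒ Skkkkk ⇒ Skkkkkk ⇒ Skkkkkkk ⇒ Skkkkkkkk ⇒ zkkkkkkkk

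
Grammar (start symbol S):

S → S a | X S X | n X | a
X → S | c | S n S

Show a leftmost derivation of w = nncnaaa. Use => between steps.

S => Sa => nXa => nSnSa => nnXnSa => nncnSa => nncnSaa => nncnaaa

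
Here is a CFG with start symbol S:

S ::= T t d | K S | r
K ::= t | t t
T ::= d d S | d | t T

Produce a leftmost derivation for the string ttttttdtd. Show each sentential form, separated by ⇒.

S ⇒ KS   [S ::= K S]
KS ⇒ tS   [K ::= t]
tS ⇒ tKS   [S ::= K S]
tKS ⇒ ttS   [K ::= t]
ttS ⇒ ttKS   [S ::= K S]
ttKS ⇒ ttttS   [K ::= t t]
ttttS ⇒ ttttTtd   [S ::= T t d]
ttttTtd ⇒ tttttTtd   [T ::= t T]
tttttTtd ⇒ ttttttTtd   [T ::= t T]
ttttttTtd ⇒ ttttttdtd   [T ::= d]

S ⇒ KS ⇒ tS ⇒ tKS ⇒ ttS ⇒ ttKS ⇒ ttttS ⇒ ttttTtd ⇒ tttttTtd ⇒ ttttttTtd ⇒ ttttttdtd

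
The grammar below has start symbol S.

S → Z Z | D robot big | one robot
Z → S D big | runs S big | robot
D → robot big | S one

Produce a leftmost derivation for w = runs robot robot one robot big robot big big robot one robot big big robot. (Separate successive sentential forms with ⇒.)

S ⇒ Z Z ⇒ runs S big Z ⇒ runs D robot big big Z ⇒ runs S one robot big big Z ⇒ runs Z Z one robot big big Z ⇒ runs S D big Z one robot big big Z ⇒ runs D robot big D big Z one robot big big Z ⇒ runs S one robot big D big Z one robot big big Z ⇒ runs Z Z one robot big D big Z one robot big big Z ⇒ runs robot Z one robot big D big Z one robot big big Z ⇒ runs robot robot one robot big D big Z one robot big big Z ⇒ runs robot robot one robot big robot big big Z one robot big big Z ⇒ runs robot robot one robot big robot big big robot one robot big big Z ⇒ runs robot robot one robot big robot big big robot one robot big big robot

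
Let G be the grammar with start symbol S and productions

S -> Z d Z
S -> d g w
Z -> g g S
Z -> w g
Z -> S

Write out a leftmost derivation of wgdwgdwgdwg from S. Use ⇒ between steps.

S ⇒ ZdZ ⇒ SdZ ⇒ ZdZdZ ⇒ SdZdZ ⇒ ZdZdZdZ ⇒ wgdZdZdZ ⇒ wgdwgdZdZ ⇒ wgdwgdwgdZ ⇒ wgdwgdwgdwg

S ⇒ ZdZ   [S -> Z d Z]
ZdZ ⇒ SdZ   [Z -> S]
SdZ ⇒ ZdZdZ   [S -> Z d Z]
ZdZdZ ⇒ SdZdZ   [Z -> S]
SdZdZ ⇒ ZdZdZdZ   [S -> Z d Z]
ZdZdZdZ ⇒ wgdZdZdZ   [Z -> w g]
wgdZdZdZ ⇒ wgdwgdZdZ   [Z -> w g]
wgdwgdZdZ ⇒ wgdwgdwgdZ   [Z -> w g]
wgdwgdwgdZ ⇒ wgdwgdwgdwg   [Z -> w g]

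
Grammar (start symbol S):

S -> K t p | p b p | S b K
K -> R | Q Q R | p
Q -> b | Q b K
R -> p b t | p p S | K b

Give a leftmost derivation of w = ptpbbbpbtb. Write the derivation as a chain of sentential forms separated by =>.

S=>SbK=>KtpbK=>ptpbK=>ptpbR=>ptpbKb=>ptpbQQRb=>ptpbbQRb=>ptpbbbRb=>ptpbbbpbtb

S => SbK   [S -> S b K]
SbK => KtpbK   [S -> K t p]
KtpbK => ptpbK   [K -> p]
ptpbK => ptpbR   [K -> R]
ptpbR => ptpbKb   [R -> K b]
ptpbKb => ptpbQQRb   [K -> Q Q R]
ptpbQQRb => ptpbbQRb   [Q -> b]
ptpbbQRb => ptpbbbRb   [Q -> b]
ptpbbbRb => ptpbbbpbtb   [R -> p b t]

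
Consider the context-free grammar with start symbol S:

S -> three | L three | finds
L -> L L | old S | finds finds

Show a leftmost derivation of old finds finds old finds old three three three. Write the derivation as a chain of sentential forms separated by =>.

S => L three => old S three => old L three three => old L L three three => old finds finds L three three => old finds finds L L three three => old finds finds old S L three three => old finds finds old finds L three three => old finds finds old finds old S three three => old finds finds old finds old three three three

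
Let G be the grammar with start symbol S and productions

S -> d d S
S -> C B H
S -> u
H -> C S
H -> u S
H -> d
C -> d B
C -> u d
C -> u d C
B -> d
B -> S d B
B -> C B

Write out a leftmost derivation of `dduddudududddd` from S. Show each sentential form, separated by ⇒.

S ⇒ ddS   [S -> d d S]
ddS ⇒ ddCBH   [S -> C B H]
ddCBH ⇒ ddudCBH   [C -> u d C]
ddudCBH ⇒ dduddBBH   [C -> d B]
dduddBBH ⇒ dduddCBBH   [B -> C B]
dduddCBBH ⇒ dduddudBBH   [C -> u d]
dduddudBBH ⇒ dduddudCBBH   [B -> C B]
dduddudCBBH ⇒ dduddududCBBH   [C -> u d C]
dduddududCBBH ⇒ dduddudududBBH   [C -> u d]
dduddudududBBH ⇒ dduddudududdBH   [B -> d]
dduddudududdBH ⇒ dduddudududddH   [B -> d]
dduddudududddH ⇒ dduddudududddd   [H -> d]

S⇒ddS⇒ddCBH⇒ddudCBH⇒dduddBBH⇒dduddCBBH⇒dduddudBBH⇒dduddudCBBH⇒dduddududCBBH⇒dduddudududBBH⇒dduddudududdBH⇒dduddudududddH⇒dduddudududddd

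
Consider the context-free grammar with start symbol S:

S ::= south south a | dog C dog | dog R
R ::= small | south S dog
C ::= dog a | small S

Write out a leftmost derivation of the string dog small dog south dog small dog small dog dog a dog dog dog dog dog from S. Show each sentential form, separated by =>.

S => dog C dog   [S ::= dog C dog]
dog C dog => dog small S dog   [C ::= small S]
dog small S dog => dog small dog R dog   [S ::= dog R]
dog small dog R dog => dog small dog south S dog dog   [R ::= south S dog]
dog small dog south S dog dog => dog small dog south dog C dog dog dog   [S ::= dog C dog]
dog small dog south dog C dog dog dog => dog small dog south dog small S dog dog dog   [C ::= small S]
dog small dog south dog small S dog dog dog => dog small dog south dog small dog C dog dog dog dog   [S ::= dog C dog]
dog small dog south dog small dog C dog dog dog dog => dog small dog south dog small dog small S dog dog dog dog   [C ::= small S]
dog small dog south dog small dog small S dog dog dog dog => dog small dog south dog small dog small dog C dog dog dog dog dog   [S ::= dog C dog]
dog small dog south dog small dog small dog C dog dog dog dog dog => dog small dog south dog small dog small dog dog a dog dog dog dog dog   [C ::= dog a]

S => dog C dog => dog small S dog => dog small dog R dog => dog small dog south S dog dog => dog small dog south dog C dog dog dog => dog small dog south dog small S dog dog dog => dog small dog south dog small dog C dog dog dog dog => dog small dog south dog small dog small S dog dog dog dog => dog small dog south dog small dog small dog C dog dog dog dog dog => dog small dog south dog small dog small dog dog a dog dog dog dog dog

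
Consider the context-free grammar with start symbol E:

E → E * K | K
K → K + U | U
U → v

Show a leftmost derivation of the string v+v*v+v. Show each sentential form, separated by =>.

E => E*K   [E → E * K]
E*K => K*K   [E → K]
K*K => K+U*K   [K → K + U]
K+U*K => U+U*K   [K → U]
U+U*K => v+U*K   [U → v]
v+U*K => v+v*K   [U → v]
v+v*K => v+v*K+U   [K → K + U]
v+v*K+U => v+v*U+U   [K → U]
v+v*U+U => v+v*v+U   [U → v]
v+v*v+U => v+v*v+v   [U → v]

E=>E*K=>K*K=>K+U*K=>U+U*K=>v+U*K=>v+v*K=>v+v*K+U=>v+v*U+U=>v+v*v+U=>v+v*v+v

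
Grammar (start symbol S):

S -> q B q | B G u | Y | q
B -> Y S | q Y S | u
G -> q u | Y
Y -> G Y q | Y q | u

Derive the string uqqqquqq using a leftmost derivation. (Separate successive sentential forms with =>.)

S => Y => GYq => YYq => YqYq => YqqYq => YqqqYq => YqqqqYq => uqqqqYq => uqqqqYqq => uqqqquqq

S => Y   [S -> Y]
Y => GYq   [Y -> G Y q]
GYq => YYq   [G -> Y]
YYq => YqYq   [Y -> Y q]
YqYq => YqqYq   [Y -> Y q]
YqqYq => YqqqYq   [Y -> Y q]
YqqqYq => YqqqqYq   [Y -> Y q]
YqqqqYq => uqqqqYq   [Y -> u]
uqqqqYq => uqqqqYqq   [Y -> Y q]
uqqqqYqq => uqqqquqq   [Y -> u]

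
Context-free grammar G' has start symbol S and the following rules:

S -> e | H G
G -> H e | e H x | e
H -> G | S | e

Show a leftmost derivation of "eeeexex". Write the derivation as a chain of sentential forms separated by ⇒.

S ⇒ HG   [S -> H G]
HG ⇒ eG   [H -> e]
eG ⇒ eeHx   [G -> e H x]
eeHx ⇒ eeSx   [H -> S]
eeSx ⇒ eeHGx   [S -> H G]
eeHGx ⇒ eeGGx   [H -> G]
eeGGx ⇒ eeeHxGx   [G -> e H x]
eeeHxGx ⇒ eeeGxGx   [H -> G]
eeeGxGx ⇒ eeeexGx   [G -> e]
eeeexGx ⇒ eeeexex   [G -> e]

S ⇒ HG ⇒ eG ⇒ eeHx ⇒ eeSx ⇒ eeHGx ⇒ eeGGx ⇒ eeeHxGx ⇒ eeeGxGx ⇒ eeeexGx ⇒ eeeexex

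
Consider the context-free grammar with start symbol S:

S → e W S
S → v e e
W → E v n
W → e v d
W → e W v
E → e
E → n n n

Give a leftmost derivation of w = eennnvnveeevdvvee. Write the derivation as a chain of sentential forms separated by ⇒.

S ⇒ eWS   [S → e W S]
eWS ⇒ eeWvS   [W → e W v]
eeWvS ⇒ eeEvnvS   [W → E v n]
eeEvnvS ⇒ eennnvnvS   [E → n n n]
eennnvnvS ⇒ eennnvnveWS   [S → e W S]
eennnvnveWS ⇒ eennnvnveeWvS   [W → e W v]
eennnvnveeWvS ⇒ eennnvnveeevdvS   [W → e v d]
eennnvnveeevdvS ⇒ eennnvnveeevdvvee   [S → v e e]

S ⇒ eWS ⇒ eeWvS ⇒ eeEvnvS ⇒ eennnvnvS ⇒ eennnvnveWS ⇒ eennnvnveeWvS ⇒ eennnvnveeevdvS ⇒ eennnvnveeevdvvee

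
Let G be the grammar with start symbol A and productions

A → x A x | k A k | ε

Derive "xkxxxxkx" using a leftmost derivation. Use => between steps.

A => xAx => xkAkx => xkxAxkx => xkxxAxxkx => xkxxxxkx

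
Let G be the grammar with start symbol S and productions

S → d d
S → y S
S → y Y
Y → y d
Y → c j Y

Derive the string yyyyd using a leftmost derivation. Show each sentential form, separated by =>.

S=>yS=>yyS=>yyyY=>yyyyd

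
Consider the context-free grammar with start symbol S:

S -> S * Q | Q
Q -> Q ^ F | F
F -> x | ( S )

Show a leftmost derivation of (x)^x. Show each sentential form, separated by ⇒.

S ⇒ Q   [S -> Q]
Q ⇒ Q^F   [Q -> Q ^ F]
Q^F ⇒ F^F   [Q -> F]
F^F ⇒ (S)^F   [F -> ( S )]
(S)^F ⇒ (Q)^F   [S -> Q]
(Q)^F ⇒ (F)^F   [Q -> F]
(F)^F ⇒ (x)^F   [F -> x]
(x)^F ⇒ (x)^x   [F -> x]

S ⇒ Q ⇒ Q^F ⇒ F^F ⇒ (S)^F ⇒ (Q)^F ⇒ (F)^F ⇒ (x)^F ⇒ (x)^x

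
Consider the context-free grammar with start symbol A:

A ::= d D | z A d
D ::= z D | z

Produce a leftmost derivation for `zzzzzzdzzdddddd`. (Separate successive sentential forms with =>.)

A => zAd   [A ::= z A d]
zAd => zzAdd   [A ::= z A d]
zzAdd => zzzAddd   [A ::= z A d]
zzzAddd => zzzzAdddd   [A ::= z A d]
zzzzAdddd => zzzzzAddddd   [A ::= z A d]
zzzzzAddddd => zzzzzzAdddddd   [A ::= z A d]
zzzzzzAdddddd => zzzzzzdDdddddd   [A ::= d D]
zzzzzzdDdddddd => zzzzzzdzDdddddd   [D ::= z D]
zzzzzzdzDdddddd => zzzzzzdzzdddddd   [D ::= z]

A => zAd => zzAdd => zzzAddd => zzzzAdddd => zzzzzAddddd => zzzzzzAdddddd => zzzzzzdDdddddd => zzzzzzdzDdddddd => zzzzzzdzzdddddd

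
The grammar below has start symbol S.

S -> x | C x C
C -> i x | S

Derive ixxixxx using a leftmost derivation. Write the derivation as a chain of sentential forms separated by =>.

S=>CxC=>SxC=>CxCxC=>ixxCxC=>ixxixxC=>ixxixxS=>ixxixxx

S => CxC   [S -> C x C]
CxC => SxC   [C -> S]
SxC => CxCxC   [S -> C x C]
CxCxC => ixxCxC   [C -> i x]
ixxCxC => ixxixxC   [C -> i x]
ixxixxC => ixxixxS   [C -> S]
ixxixxS => ixxixxx   [S -> x]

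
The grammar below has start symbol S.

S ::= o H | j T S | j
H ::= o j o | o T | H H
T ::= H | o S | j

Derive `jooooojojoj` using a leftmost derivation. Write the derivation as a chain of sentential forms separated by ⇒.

S ⇒ jTS ⇒ jHS ⇒ joTS ⇒ joHS ⇒ joHHS ⇒ jooTHS ⇒ joooSHS ⇒ jooooHHS ⇒ joooooTHS ⇒ jooooojHS ⇒ jooooojojoS ⇒ jooooojojoj

S ⇒ jTS   [S ::= j T S]
jTS ⇒ jHS   [T ::= H]
jHS ⇒ joTS   [H ::= o T]
joTS ⇒ joHS   [T ::= H]
joHS ⇒ joHHS   [H ::= H H]
joHHS ⇒ jooTHS   [H ::= o T]
jooTHS ⇒ joooSHS   [T ::= o S]
joooSHS ⇒ jooooHHS   [S ::= o H]
jooooHHS ⇒ joooooTHS   [H ::= o T]
joooooTHS ⇒ jooooojHS   [T ::= j]
jooooojHS ⇒ jooooojojoS   [H ::= o j o]
jooooojojoS ⇒ jooooojojoj   [S ::= j]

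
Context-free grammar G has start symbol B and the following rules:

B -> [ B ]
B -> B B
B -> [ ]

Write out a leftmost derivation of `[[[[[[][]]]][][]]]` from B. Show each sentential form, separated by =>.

B => [B]   [B -> [ B ]]
[B] => [[B]]   [B -> [ B ]]
[[B]] => [[BB]]   [B -> B B]
[[BB]] => [[[B]B]]   [B -> [ B ]]
[[[B]B]] => [[[[B]]B]]   [B -> [ B ]]
[[[[B]]B]] => [[[[[B]]]B]]   [B -> [ B ]]
[[[[[B]]]B]] => [[[[[BB]]]B]]   [B -> B B]
[[[[[BB]]]B]] => [[[[[[]B]]]B]]   [B -> [ ]]
[[[[[[]B]]]B]] => [[[[[[][]]]]B]]   [B -> [ ]]
[[[[[[][]]]]B]] => [[[[[[][]]]]BB]]   [B -> B B]
[[[[[[][]]]]BB]] => [[[[[[][]]]][]B]]   [B -> [ ]]
[[[[[[][]]]][]B]] => [[[[[[][]]]][][]]]   [B -> [ ]]

B => [B] => [[B]] => [[BB]] => [[[B]B]] => [[[[B]]B]] => [[[[[B]]]B]] => [[[[[BB]]]B]] => [[[[[[]B]]]B]] => [[[[[[][]]]]B]] => [[[[[[][]]]]BB]] => [[[[[[][]]]][]B]] => [[[[[[][]]]][][]]]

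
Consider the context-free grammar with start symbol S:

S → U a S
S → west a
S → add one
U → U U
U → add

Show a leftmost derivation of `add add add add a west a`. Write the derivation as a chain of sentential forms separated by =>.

S => U a S   [S → U a S]
U a S => U U a S   [U → U U]
U U a S => U U U a S   [U → U U]
U U U a S => U U U U a S   [U → U U]
U U U U a S => add U U U a S   [U → add]
add U U U a S => add add U U a S   [U → add]
add add U U a S => add add add U a S   [U → add]
add add add U a S => add add add add a S   [U → add]
add add add add a S => add add add add a west a   [S → west a]

S => U a S => U U a S => U U U a S => U U U U a S => add U U U a S => add add U U a S => add add add U a S => add add add add a S => add add add add a west a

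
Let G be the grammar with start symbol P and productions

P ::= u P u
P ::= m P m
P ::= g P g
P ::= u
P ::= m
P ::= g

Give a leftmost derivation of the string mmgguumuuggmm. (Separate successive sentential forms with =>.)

P => mPm   [P ::= m P m]
mPm => mmPmm   [P ::= m P m]
mmPmm => mmgPgmm   [P ::= g P g]
mmgPgmm => mmggPggmm   [P ::= g P g]
mmggPggmm => mmgguPuggmm   [P ::= u P u]
mmgguPuggmm => mmgguuPuuggmm   [P ::= u P u]
mmgguuPuuggmm => mmgguumuuggmm   [P ::= m]

P=>mPm=>mmPmm=>mmgPgmm=>mmggPggmm=>mmgguPuggmm=>mmgguuPuuggmm=>mmgguumuuggmm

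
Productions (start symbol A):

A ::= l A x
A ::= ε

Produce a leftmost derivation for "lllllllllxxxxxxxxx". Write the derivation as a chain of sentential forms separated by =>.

A => lAx   [A ::= l A x]
lAx => llAxx   [A ::= l A x]
llAxx => lllAxxx   [A ::= l A x]
lllAxxx => llllAxxxx   [A ::= l A x]
llllAxxxx => lllllAxxxxx   [A ::= l A x]
lllllAxxxxx => llllllAxxxxxx   [A ::= l A x]
llllllAxxxxxx => lllllllAxxxxxxx   [A ::= l A x]
lllllllAxxxxxxx => llllllllAxxxxxxxx   [A ::= l A x]
llllllllAxxxxxxxx => lllllllllAxxxxxxxxx   [A ::= l A x]
lllllllllAxxxxxxxxx => lllllllllxxxxxxxxx   [A ::= ε]

A => lAx => llAxx => lllAxxx => llllAxxxx => lllllAxxxxx => llllllAxxxxxx => lllllllAxxxxxxx => llllllllAxxxxxxxx => lllllllllAxxxxxxxxx => lllllllllxxxxxxxxx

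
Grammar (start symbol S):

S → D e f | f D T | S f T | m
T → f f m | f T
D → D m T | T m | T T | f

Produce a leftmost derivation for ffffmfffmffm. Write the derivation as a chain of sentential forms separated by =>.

S => fDT => fTTT => ffTTT => ffffmTT => ffffmfTT => ffffmfffmT => ffffmfffmffm

S => fDT   [S → f D T]
fDT => fTTT   [D → T T]
fTTT => ffTTT   [T → f T]
ffTTT => ffffmTT   [T → f f m]
ffffmTT => ffffmfTT   [T → f T]
ffffmfTT => ffffmfffmT   [T → f f m]
ffffmfffmT => ffffmfffmffm   [T → f f m]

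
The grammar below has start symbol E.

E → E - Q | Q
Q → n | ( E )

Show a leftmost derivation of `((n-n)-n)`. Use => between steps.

E => Q => (E) => (E-Q) => (Q-Q) => ((E)-Q) => ((E-Q)-Q) => ((Q-Q)-Q) => ((n-Q)-Q) => ((n-n)-Q) => ((n-n)-n)

E => Q   [E → Q]
Q => (E)   [Q → ( E )]
(E) => (E-Q)   [E → E - Q]
(E-Q) => (Q-Q)   [E → Q]
(Q-Q) => ((E)-Q)   [Q → ( E )]
((E)-Q) => ((E-Q)-Q)   [E → E - Q]
((E-Q)-Q) => ((Q-Q)-Q)   [E → Q]
((Q-Q)-Q) => ((n-Q)-Q)   [Q → n]
((n-Q)-Q) => ((n-n)-Q)   [Q → n]
((n-n)-Q) => ((n-n)-n)   [Q → n]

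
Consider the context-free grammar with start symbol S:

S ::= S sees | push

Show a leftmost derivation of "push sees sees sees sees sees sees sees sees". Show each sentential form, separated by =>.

S => S sees   [S ::= S sees]
S sees => S sees sees   [S ::= S sees]
S sees sees => S sees sees sees   [S ::= S sees]
S sees sees sees => S sees sees sees sees   [S ::= S sees]
S sees sees sees sees => S sees sees sees sees sees   [S ::= S sees]
S sees sees sees sees sees => S sees sees sees sees sees sees   [S ::= S sees]
S sees sees sees sees sees sees => S sees sees sees sees sees sees sees   [S ::= S sees]
S sees sees sees sees sees sees sees => S sees sees sees sees sees sees sees sees   [S ::= S sees]
S sees sees sees sees sees sees sees sees => push sees sees sees sees sees sees sees sees   [S ::= push]

S => S sees => S sees sees => S sees sees sees => S sees sees sees sees => S sees sees sees sees sees => S sees sees sees sees sees sees => S sees sees sees sees sees sees sees => S sees sees sees sees sees sees sees sees => push sees sees sees sees sees sees sees sees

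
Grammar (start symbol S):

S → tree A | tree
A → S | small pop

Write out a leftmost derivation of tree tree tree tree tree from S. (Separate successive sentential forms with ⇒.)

S ⇒ tree A ⇒ tree S ⇒ tree tree A ⇒ tree tree S ⇒ tree tree tree A ⇒ tree tree tree S ⇒ tree tree tree tree A ⇒ tree tree tree tree S ⇒ tree tree tree tree tree

S ⇒ tree A   [S → tree A]
tree A ⇒ tree S   [A → S]
tree S ⇒ tree tree A   [S → tree A]
tree tree A ⇒ tree tree S   [A → S]
tree tree S ⇒ tree tree tree A   [S → tree A]
tree tree tree A ⇒ tree tree tree S   [A → S]
tree tree tree S ⇒ tree tree tree tree A   [S → tree A]
tree tree tree tree A ⇒ tree tree tree tree S   [A → S]
tree tree tree tree S ⇒ tree tree tree tree tree   [S → tree]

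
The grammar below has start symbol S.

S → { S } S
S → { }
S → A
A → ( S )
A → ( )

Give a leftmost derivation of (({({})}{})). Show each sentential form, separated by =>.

S => A => (S) => (A) => ((S)) => (({S}S)) => (({A}S)) => (({(S)}S)) => (({({})}S)) => (({({})}{}))

S => A   [S → A]
A => (S)   [A → ( S )]
(S) => (A)   [S → A]
(A) => ((S))   [A → ( S )]
((S)) => (({S}S))   [S → { S } S]
(({S}S)) => (({A}S))   [S → A]
(({A}S)) => (({(S)}S))   [A → ( S )]
(({(S)}S)) => (({({})}S))   [S → { }]
(({({})}S)) => (({({})}{}))   [S → { }]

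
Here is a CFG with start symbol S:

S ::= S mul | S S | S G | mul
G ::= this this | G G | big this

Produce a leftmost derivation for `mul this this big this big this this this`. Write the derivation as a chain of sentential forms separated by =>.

S => S G   [S ::= S G]
S G => mul G   [S ::= mul]
mul G => mul G G   [G ::= G G]
mul G G => mul G G G   [G ::= G G]
mul G G G => mul this this G G   [G ::= this this]
mul this this G G => mul this this big this G   [G ::= big this]
mul this this big this G => mul this this big this G G   [G ::= G G]
mul this this big this G G => mul this this big this big this G   [G ::= big this]
mul this this big this big this G => mul this this big this big this this this   [G ::= this this]

S => S G => mul G => mul G G => mul G G G => mul this this G G => mul this this big this G => mul this this big this G G => mul this this big this big this G => mul this this big this big this this this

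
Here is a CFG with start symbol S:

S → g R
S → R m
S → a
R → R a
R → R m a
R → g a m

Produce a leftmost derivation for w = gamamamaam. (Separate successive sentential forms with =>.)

S => Rm   [S → R m]
Rm => Ram   [R → R a]
Ram => Rmaam   [R → R m a]
Rmaam => Rmamaam   [R → R m a]
Rmamaam => Ramamaam   [R → R a]
Ramamaam => gamamamaam   [R → g a m]

S => Rm => Ram => Rmaam => Rmamaam => Ramamaam => gamamamaam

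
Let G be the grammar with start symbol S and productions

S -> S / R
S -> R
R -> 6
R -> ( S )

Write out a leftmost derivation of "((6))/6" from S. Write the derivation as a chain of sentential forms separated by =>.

S=>S/R=>R/R=>(S)/R=>(R)/R=>((S))/R=>((R))/R=>((6))/R=>((6))/6

S => S/R   [S -> S / R]
S/R => R/R   [S -> R]
R/R => (S)/R   [R -> ( S )]
(S)/R => (R)/R   [S -> R]
(R)/R => ((S))/R   [R -> ( S )]
((S))/R => ((R))/R   [S -> R]
((R))/R => ((6))/R   [R -> 6]
((6))/R => ((6))/6   [R -> 6]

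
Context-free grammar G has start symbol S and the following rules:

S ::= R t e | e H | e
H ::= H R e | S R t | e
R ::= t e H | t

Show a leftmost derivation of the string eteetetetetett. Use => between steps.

S => eH => eSRt => eRteRt => eteHteRt => eteHReteRt => eteHReReteRt => eteHReReReteRt => eteeReReReteRt => eteeteReReteRt => eteeteteReteRt => eteeteteteteRt => eteetetetetett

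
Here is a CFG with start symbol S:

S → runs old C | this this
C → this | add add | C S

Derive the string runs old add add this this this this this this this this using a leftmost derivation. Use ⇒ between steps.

S ⇒ runs old C ⇒ runs old C S ⇒ runs old C S S ⇒ runs old C S S S ⇒ runs old C S S S S ⇒ runs old add add S S S S ⇒ runs old add add this this S S S ⇒ runs old add add this this this this S S ⇒ runs old add add this this this this this this S ⇒ runs old add add this this this this this this this this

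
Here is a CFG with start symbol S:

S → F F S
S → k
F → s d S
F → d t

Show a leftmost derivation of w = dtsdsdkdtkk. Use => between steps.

S=>FFS=>dtFS=>dtsdSS=>dtsdFFSS=>dtsdsdSFSS=>dtsdsdkFSS=>dtsdsdkdtSS=>dtsdsdkdtkS=>dtsdsdkdtkk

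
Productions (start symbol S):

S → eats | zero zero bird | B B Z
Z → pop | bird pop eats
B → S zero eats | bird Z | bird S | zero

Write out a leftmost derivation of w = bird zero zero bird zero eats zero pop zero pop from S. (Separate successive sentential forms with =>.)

S => B B Z => bird S B Z => bird B B Z B Z => bird S zero eats B Z B Z => bird zero zero bird zero eats B Z B Z => bird zero zero bird zero eats zero Z B Z => bird zero zero bird zero eats zero pop B Z => bird zero zero bird zero eats zero pop zero Z => bird zero zero bird zero eats zero pop zero pop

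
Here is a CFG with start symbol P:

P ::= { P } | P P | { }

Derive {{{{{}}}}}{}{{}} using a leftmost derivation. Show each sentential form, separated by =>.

P=>PP=>PPP=>{P}PP=>{{P}}PP=>{{{P}}}PP=>{{{{P}}}}PP=>{{{{{}}}}}PP=>{{{{{}}}}}{}P=>{{{{{}}}}}{}{P}=>{{{{{}}}}}{}{{}}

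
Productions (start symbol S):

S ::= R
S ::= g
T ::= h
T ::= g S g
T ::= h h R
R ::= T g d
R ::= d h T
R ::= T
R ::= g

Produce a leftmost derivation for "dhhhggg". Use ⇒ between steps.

S ⇒ R   [S ::= R]
R ⇒ dhT   [R ::= d h T]
dhT ⇒ dhhhR   [T ::= h h R]
dhhhR ⇒ dhhhT   [R ::= T]
dhhhT ⇒ dhhhgSg   [T ::= g S g]
dhhhgSg ⇒ dhhhggg   [S ::= g]

S ⇒ R ⇒ dhT ⇒ dhhhR ⇒ dhhhT ⇒ dhhhgSg ⇒ dhhhggg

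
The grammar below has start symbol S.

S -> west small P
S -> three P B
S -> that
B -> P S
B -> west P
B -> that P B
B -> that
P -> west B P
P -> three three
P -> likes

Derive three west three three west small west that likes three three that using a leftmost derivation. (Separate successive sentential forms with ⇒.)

S ⇒ three P B   [S -> three P B]
three P B ⇒ three west B P B   [P -> west B P]
three west B P B ⇒ three west P S P B   [B -> P S]
three west P S P B ⇒ three west three three S P B   [P -> three three]
three west three three S P B ⇒ three west three three west small P P B   [S -> west small P]
three west three three west small P P B ⇒ three west three three west small west B P P B   [P -> west B P]
three west three three west small west B P P B ⇒ three west three three west small west that P P B   [B -> that]
three west three three west small west that P P B ⇒ three west three three west small west that likes P B   [P -> likes]
three west three three west small west that likes P B ⇒ three west three three west small west that likes three three B   [P -> three three]
three west three three west small west that likes three three B ⇒ three west three three west small west that likes three three that   [B -> that]

S ⇒ three P B ⇒ three west B P B ⇒ three west P S P B ⇒ three west three three S P B ⇒ three west three three west small P P B ⇒ three west three three west small west B P P B ⇒ three west three three west small west that P P B ⇒ three west three three west small west that likes P B ⇒ three west three three west small west that likes three three B ⇒ three west three three west small west that likes three three that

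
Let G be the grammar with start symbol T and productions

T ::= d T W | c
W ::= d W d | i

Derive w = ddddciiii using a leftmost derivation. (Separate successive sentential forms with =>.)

T => dTW   [T ::= d T W]
dTW => ddTWW   [T ::= d T W]
ddTWW => dddTWWW   [T ::= d T W]
dddTWWW => ddddTWWWW   [T ::= d T W]
ddddTWWWW => ddddcWWWW   [T ::= c]
ddddcWWWW => ddddciWWW   [W ::= i]
ddddciWWW => ddddciiWW   [W ::= i]
ddddciiWW => ddddciiiW   [W ::= i]
ddddciiiW => ddddciiii   [W ::= i]

T=>dTW=>ddTWW=>dddTWWW=>ddddTWWWW=>ddddcWWWW=>ddddciWWW=>ddddciiWW=>ddddciiiW=>ddddciiii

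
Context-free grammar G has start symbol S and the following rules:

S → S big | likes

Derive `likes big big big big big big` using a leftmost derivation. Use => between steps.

S => S big   [S → S big]
S big => S big big   [S → S big]
S big big => S big big big   [S → S big]
S big big big => S big big big big   [S → S big]
S big big big big => S big big big big big   [S → S big]
S big big big big big => S big big big big big big   [S → S big]
S big big big big big big => likes big big big big big big   [S → likes]

S => S big => S big big => S big big big => S big big big big => S big big big big big => S big big big big big big => likes big big big big big big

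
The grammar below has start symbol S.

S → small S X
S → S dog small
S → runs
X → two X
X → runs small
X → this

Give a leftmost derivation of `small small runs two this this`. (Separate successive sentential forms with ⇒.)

S ⇒ small S X ⇒ small small S X X ⇒ small small runs X X ⇒ small small runs two X X ⇒ small small runs two this X ⇒ small small runs two this this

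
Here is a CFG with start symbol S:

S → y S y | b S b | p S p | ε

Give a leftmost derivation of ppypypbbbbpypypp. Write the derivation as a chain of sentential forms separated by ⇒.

S ⇒ pSp   [S → p S p]
pSp ⇒ ppSpp   [S → p S p]
ppSpp ⇒ ppySypp   [S → y S y]
ppySypp ⇒ ppypSpypp   [S → p S p]
ppypSpypp ⇒ ppypySypypp   [S → y S y]
ppypySypypp ⇒ ppypypSpypypp   [S → p S p]
ppypypSpypypp ⇒ ppypypbSbpypypp   [S → b S b]
ppypypbSbpypypp ⇒ ppypypbbSbbpypypp   [S → b S b]
ppypypbbSbbpypypp ⇒ ppypypbbbbpypypp   [S → ε]

S⇒pSp⇒ppSpp⇒ppySypp⇒ppypSpypp⇒ppypySypypp⇒ppypypSpypypp⇒ppypypbSbpypypp⇒ppypypbbSbbpypypp⇒ppypypbbbbpypypp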